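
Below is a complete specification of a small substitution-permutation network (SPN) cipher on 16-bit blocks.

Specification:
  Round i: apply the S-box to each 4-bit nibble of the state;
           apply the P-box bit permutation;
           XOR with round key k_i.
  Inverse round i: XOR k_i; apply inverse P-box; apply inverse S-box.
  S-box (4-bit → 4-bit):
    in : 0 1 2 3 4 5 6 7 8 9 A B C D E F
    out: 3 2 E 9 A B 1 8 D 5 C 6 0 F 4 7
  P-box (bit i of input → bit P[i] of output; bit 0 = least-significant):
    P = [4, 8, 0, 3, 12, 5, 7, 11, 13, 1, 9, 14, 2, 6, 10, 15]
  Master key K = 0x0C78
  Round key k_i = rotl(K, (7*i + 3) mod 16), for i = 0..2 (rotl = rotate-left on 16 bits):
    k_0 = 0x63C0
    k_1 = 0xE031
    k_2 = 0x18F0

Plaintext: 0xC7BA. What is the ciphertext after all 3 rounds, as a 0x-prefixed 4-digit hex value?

s_0 = plaintext = 0xC7BA
s_1 = Round(s_0, k_0) = 0x2369
s_2 = Round(s_1, k_1) = 0x1460
s_3 = Round(s_2, k_2) = 0x49A2

0x49A2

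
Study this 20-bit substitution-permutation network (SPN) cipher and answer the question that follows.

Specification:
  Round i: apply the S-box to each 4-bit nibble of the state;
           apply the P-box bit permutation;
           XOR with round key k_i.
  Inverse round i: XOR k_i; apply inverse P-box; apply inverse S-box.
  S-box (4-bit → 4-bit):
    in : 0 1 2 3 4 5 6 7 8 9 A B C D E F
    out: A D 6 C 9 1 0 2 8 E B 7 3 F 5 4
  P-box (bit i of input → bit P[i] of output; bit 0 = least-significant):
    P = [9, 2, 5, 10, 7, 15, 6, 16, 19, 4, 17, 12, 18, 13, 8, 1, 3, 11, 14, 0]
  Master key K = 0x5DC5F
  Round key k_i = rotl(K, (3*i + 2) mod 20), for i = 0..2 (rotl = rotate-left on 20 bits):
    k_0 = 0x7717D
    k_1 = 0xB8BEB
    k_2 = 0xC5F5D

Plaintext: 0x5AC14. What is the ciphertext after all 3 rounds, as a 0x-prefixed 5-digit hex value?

0xEAF57

s_0 = plaintext = 0x5AC14
s_1 = Round(s_0, k_0) = 0xA57A7
s_2 = Round(s_1, k_1) = 0xE0376
s_3 = Round(s_2, k_2) = 0xEAF57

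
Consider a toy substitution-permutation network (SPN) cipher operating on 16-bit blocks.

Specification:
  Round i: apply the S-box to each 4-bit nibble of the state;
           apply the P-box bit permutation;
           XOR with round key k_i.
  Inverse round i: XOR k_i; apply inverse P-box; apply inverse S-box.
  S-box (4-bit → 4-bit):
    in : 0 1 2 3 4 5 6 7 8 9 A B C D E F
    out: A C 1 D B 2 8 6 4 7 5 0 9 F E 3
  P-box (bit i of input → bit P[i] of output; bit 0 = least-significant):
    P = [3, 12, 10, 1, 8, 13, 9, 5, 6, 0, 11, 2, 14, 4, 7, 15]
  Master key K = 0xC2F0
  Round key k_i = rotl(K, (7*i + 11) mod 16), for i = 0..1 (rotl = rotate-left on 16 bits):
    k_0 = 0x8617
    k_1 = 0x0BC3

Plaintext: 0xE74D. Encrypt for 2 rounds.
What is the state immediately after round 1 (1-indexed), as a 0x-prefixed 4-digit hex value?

s_0 = plaintext = 0xE74D
s_1 = Round(s_0, k_0) = 0x3BAC
s_2 = Round(s_1, k_1) = 0xC849

0x3BAC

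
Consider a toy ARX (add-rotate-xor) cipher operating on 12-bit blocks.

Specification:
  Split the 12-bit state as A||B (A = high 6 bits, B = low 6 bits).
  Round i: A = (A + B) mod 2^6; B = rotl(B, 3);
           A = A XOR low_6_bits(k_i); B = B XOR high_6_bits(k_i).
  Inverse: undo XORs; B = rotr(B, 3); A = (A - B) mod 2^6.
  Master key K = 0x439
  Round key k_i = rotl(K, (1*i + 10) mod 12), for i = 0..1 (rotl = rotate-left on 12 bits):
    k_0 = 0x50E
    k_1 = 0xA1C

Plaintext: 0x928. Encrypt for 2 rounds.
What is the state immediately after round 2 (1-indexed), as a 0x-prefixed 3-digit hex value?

0x3E2

s_0 = plaintext = 0x928
s_1 = Round(s_0, k_0) = 0x091
s_2 = Round(s_1, k_1) = 0x3E2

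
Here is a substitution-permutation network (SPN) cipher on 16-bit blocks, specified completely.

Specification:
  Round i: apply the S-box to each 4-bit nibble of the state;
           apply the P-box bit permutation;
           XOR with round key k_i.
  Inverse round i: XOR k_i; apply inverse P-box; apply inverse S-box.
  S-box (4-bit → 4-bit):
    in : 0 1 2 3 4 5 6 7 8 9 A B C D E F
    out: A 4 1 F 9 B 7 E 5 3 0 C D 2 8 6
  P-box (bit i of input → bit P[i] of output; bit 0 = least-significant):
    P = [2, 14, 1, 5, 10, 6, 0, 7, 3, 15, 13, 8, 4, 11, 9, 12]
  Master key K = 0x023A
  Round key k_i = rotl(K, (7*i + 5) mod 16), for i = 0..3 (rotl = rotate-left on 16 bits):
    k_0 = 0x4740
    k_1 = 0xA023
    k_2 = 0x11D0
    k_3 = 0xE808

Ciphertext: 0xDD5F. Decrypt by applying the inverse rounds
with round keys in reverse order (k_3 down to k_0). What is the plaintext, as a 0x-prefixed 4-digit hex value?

s_0 = ciphertext = 0xDD5F
s_1 = InvRound(s_0, k_3) = 0x4B68
s_2 = InvRound(s_1, k_2) = 0x32E0
s_3 = InvRound(s_2, k_1) = 0xBD71
s_4 = InvRound(s_3, k_0) = 0x3F10

0x3F10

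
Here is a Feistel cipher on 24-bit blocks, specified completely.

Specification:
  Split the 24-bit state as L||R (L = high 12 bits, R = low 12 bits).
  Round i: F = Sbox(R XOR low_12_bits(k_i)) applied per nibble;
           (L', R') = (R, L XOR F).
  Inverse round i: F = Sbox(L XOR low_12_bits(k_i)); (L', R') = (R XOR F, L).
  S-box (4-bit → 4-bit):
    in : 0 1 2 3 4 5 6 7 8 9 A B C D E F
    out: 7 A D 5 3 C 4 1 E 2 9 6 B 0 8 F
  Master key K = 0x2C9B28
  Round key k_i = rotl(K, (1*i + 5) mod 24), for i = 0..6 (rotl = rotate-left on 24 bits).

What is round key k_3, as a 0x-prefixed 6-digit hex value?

K = 0x2C9B28
k_0 = rotl(K, (1*0+5) mod 24) = rotl(K, 5) = 0x936505
k_1 = rotl(K, (1*1+5) mod 24) = rotl(K, 6) = 0x26CA0B
k_2 = rotl(K, (1*2+5) mod 24) = rotl(K, 7) = 0x4D9416
k_3 = rotl(K, (1*3+5) mod 24) = rotl(K, 8) = 0x9B282C

0x9B282C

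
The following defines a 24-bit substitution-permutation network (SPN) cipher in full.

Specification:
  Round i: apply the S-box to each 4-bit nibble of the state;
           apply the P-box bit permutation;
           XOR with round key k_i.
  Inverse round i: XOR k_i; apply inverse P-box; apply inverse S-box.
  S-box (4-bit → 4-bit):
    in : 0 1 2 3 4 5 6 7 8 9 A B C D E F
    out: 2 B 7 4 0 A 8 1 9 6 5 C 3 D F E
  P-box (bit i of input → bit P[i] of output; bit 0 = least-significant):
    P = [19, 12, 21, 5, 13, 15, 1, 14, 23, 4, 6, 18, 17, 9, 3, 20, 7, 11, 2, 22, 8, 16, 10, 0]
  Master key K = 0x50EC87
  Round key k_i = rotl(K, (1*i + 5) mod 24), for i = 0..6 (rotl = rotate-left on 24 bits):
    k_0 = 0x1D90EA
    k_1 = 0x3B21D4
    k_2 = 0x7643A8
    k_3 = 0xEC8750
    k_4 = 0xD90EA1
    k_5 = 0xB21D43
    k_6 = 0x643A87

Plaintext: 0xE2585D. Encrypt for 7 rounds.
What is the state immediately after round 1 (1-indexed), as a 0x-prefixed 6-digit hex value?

s_0 = plaintext = 0xE2585D
s_1 = Round(s_0, k_0) = 0xA05F4F
s_2 = Round(s_1, k_1) = 0x0F3EA4
s_3 = Round(s_2, k_2) = 0xB36BF6
s_4 = Round(s_3, k_3) = 0xF84337
s_5 = Round(s_4, k_4) = 0x900A62
s_6 = Round(s_5, k_5) = 0x1B4303
s_7 = Round(s_6, k_6) = 0x05BBC2

0xA05F4F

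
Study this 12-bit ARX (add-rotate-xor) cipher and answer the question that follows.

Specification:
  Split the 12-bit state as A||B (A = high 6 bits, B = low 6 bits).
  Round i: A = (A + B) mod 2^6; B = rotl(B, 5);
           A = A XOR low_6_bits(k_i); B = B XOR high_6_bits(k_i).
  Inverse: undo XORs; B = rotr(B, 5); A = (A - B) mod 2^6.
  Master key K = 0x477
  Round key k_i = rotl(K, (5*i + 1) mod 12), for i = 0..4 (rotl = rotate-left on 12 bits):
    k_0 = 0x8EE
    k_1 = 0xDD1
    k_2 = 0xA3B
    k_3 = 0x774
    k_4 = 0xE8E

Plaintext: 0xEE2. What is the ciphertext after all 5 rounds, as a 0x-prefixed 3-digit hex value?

s_0 = plaintext = 0xEE2
s_1 = Round(s_0, k_0) = 0xCF2
s_2 = Round(s_1, k_1) = 0xD2E
s_3 = Round(s_2, k_2) = 0x67F
s_4 = Round(s_3, k_3) = 0xB22
s_5 = Round(s_4, k_4) = 0x02B

0x02B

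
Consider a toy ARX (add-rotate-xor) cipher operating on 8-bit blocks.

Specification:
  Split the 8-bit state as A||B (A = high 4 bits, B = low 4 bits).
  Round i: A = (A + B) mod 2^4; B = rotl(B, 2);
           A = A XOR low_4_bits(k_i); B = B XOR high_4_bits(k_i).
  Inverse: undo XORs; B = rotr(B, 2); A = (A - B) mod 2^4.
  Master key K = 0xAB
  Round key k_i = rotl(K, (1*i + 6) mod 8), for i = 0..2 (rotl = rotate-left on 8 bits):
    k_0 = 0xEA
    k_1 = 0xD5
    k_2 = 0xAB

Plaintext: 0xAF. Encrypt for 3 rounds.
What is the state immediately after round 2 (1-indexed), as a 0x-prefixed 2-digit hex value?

0x19

s_0 = plaintext = 0xAF
s_1 = Round(s_0, k_0) = 0x31
s_2 = Round(s_1, k_1) = 0x19
s_3 = Round(s_2, k_2) = 0x1C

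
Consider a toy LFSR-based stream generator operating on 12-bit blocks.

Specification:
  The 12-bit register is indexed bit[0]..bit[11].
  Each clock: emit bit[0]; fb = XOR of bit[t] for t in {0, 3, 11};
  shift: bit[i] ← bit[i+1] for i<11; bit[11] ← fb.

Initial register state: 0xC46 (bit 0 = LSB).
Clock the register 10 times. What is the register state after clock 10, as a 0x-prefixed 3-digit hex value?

0x517

reg_0 = 0xC46
clock 1: out=0, reg = 0xE23
clock 2: out=1, reg = 0x711
clock 3: out=1, reg = 0xB88
clock 4: out=0, reg = 0x5C4
clock 5: out=0, reg = 0x2E2
clock 6: out=0, reg = 0x171
clock 7: out=1, reg = 0x8B8
clock 8: out=0, reg = 0x45C
clock 9: out=0, reg = 0xA2E
clock 10: out=0, reg = 0x517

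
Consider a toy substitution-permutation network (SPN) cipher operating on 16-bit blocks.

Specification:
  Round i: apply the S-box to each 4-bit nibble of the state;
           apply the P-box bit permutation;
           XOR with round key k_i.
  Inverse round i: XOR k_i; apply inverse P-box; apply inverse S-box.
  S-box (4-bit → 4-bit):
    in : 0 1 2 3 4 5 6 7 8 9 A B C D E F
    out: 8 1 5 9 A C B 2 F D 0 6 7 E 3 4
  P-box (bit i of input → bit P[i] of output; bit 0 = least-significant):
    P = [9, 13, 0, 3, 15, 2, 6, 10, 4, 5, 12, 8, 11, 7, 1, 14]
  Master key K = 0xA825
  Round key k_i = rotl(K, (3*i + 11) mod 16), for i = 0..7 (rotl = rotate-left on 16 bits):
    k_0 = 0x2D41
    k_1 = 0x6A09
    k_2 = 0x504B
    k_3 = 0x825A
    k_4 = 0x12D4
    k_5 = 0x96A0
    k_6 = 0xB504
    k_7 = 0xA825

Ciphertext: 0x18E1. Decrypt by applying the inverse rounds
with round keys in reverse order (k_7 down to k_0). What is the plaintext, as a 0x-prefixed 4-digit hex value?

s_0 = ciphertext = 0x18E1
s_1 = InvRound(s_0, k_7) = 0x7FC7
s_2 = InvRound(s_1, k_6) = 0x8A22
s_3 = InvRound(s_2, k_5) = 0xCF0A
s_4 = InvRound(s_3, k_4) = 0x8980
s_5 = InvRound(s_4, k_3) = 0xC3F3
s_6 = InvRound(s_5, k_2) = 0x7813
s_7 = InvRound(s_6, k_1) = 0xF2A3
s_8 = InvRound(s_7, k_0) = 0x8D91

0x8D91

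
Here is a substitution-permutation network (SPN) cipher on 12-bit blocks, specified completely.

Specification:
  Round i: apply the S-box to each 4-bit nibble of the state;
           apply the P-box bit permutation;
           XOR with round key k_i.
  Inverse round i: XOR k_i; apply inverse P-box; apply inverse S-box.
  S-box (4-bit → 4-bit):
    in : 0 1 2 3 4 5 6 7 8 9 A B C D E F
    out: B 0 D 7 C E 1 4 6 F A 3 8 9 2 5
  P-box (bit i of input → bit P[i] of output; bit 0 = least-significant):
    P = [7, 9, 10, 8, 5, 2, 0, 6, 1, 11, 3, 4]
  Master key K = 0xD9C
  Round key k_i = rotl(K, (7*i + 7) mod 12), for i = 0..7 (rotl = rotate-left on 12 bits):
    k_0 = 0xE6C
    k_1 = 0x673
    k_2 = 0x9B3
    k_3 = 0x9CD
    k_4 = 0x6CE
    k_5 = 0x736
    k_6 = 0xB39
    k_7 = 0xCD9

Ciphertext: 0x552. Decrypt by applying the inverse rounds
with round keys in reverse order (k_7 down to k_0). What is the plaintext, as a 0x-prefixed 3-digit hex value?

s_0 = ciphertext = 0x552
s_1 = InvRound(s_0, k_7) = 0x37D
s_2 = InvRound(s_1, k_6) = 0xEA1
s_3 = InvRound(s_2, k_5) = 0x08D
s_4 = InvRound(s_3, k_4) = 0x648
s_5 = InvRound(s_4, k_3) = 0xE89
s_6 = InvRound(s_5, k_2) = 0x265
s_7 = InvRound(s_6, k_1) = 0xDE7
s_8 = InvRound(s_7, k_0) = 0xF70

0xF70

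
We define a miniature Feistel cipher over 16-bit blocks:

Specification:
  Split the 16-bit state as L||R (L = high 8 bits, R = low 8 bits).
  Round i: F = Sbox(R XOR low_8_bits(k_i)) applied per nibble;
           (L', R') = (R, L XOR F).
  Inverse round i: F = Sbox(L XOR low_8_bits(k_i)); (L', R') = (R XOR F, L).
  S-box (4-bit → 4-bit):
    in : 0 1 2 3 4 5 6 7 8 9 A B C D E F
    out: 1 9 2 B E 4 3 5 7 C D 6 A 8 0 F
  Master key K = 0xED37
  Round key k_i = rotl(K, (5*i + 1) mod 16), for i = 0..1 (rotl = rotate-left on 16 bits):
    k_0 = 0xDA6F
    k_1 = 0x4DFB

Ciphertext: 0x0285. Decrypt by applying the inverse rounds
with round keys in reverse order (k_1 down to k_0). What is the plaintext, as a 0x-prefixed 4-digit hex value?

s_0 = ciphertext = 0x0285
s_1 = InvRound(s_0, k_1) = 0x7902
s_2 = InvRound(s_1, k_0) = 0x9179

0x9179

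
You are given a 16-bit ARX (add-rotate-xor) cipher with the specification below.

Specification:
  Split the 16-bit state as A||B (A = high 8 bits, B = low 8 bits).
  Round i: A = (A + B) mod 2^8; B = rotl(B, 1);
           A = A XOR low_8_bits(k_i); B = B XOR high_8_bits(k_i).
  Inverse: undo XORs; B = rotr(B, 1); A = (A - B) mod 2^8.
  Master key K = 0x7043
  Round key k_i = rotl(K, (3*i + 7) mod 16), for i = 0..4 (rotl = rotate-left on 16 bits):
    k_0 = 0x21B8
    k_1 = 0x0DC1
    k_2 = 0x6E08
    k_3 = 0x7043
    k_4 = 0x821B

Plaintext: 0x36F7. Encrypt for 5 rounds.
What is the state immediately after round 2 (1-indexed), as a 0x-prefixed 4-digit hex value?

0xA290

s_0 = plaintext = 0x36F7
s_1 = Round(s_0, k_0) = 0x95CE
s_2 = Round(s_1, k_1) = 0xA290
s_3 = Round(s_2, k_2) = 0x3A4F
s_4 = Round(s_3, k_3) = 0xCAEE
s_5 = Round(s_4, k_4) = 0xA35F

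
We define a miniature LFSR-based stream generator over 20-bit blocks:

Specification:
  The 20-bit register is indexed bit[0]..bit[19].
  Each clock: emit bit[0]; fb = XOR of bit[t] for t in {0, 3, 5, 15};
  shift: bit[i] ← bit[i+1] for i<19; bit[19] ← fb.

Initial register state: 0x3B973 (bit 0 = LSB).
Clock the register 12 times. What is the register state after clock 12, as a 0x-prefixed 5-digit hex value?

reg_0 = 0x3B973
clock 1: out=1, reg = 0x9DCB9
clock 2: out=1, reg = 0x4EE5C
clock 3: out=0, reg = 0x2772E
clock 4: out=0, reg = 0x13B97
clock 5: out=1, reg = 0x89DCB
clock 6: out=1, reg = 0xC4EE5
clock 7: out=1, reg = 0x62772
clock 8: out=0, reg = 0xB13B9
clock 9: out=1, reg = 0xD89DC
clock 10: out=0, reg = 0x6C4EE
clock 11: out=0, reg = 0xB6277
clock 12: out=1, reg = 0x5B13B

0x5B13B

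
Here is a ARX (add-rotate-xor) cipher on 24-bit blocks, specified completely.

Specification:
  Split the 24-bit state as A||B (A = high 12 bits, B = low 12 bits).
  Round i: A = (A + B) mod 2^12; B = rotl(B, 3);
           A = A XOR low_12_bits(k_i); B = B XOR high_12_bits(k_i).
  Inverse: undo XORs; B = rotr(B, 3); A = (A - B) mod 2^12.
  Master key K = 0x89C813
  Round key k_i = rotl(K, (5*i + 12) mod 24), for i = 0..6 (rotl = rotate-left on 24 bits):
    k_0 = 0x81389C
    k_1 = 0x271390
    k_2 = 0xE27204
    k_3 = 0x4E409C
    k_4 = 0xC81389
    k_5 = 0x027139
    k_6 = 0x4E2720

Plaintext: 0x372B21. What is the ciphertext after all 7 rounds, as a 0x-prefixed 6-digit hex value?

0x1B171E

s_0 = plaintext = 0x372B21
s_1 = Round(s_0, k_0) = 0x60F11E
s_2 = Round(s_1, k_1) = 0x4BDA81
s_3 = Round(s_2, k_2) = 0xD3AA2A
s_4 = Round(s_3, k_3) = 0x7F85B1
s_5 = Round(s_4, k_4) = 0xE2010B
s_6 = Round(s_5, k_5) = 0xE1287F
s_7 = Round(s_6, k_6) = 0x1B171E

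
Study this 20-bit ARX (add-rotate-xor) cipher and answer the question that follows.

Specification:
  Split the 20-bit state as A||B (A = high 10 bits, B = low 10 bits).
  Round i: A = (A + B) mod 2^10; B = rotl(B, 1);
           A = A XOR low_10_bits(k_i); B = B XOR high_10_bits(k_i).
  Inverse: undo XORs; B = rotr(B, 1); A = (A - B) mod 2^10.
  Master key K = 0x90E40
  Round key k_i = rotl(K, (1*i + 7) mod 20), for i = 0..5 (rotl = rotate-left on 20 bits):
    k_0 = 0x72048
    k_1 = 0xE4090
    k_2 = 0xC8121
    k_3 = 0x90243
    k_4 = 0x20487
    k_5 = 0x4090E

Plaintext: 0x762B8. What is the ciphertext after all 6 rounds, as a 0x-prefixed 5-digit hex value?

0x9C22F

s_0 = plaintext = 0x762B8
s_1 = Round(s_0, k_0) = 0x360B9
s_2 = Round(s_1, k_1) = 0x406E2
s_3 = Round(s_2, k_2) = 0xB0AE5
s_4 = Round(s_3, k_3) = 0xF938B
s_5 = Round(s_4, k_4) = 0xFA396
s_6 = Round(s_5, k_5) = 0x9C22F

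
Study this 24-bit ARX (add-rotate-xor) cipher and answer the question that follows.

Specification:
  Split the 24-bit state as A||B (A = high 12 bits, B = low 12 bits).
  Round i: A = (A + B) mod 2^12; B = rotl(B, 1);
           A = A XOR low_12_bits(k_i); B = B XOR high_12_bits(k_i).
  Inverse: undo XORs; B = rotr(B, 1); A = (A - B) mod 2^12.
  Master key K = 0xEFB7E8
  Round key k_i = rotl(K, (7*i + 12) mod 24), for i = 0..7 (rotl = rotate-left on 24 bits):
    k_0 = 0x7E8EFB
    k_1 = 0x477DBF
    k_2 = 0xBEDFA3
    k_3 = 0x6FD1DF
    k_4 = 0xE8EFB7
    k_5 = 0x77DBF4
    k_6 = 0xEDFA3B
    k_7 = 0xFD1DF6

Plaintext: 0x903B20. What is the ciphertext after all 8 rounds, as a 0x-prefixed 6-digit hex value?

0x3AD0D1

s_0 = plaintext = 0x903B20
s_1 = Round(s_0, k_0) = 0xAD81A9
s_2 = Round(s_1, k_1) = 0x13E725
s_3 = Round(s_2, k_2) = 0x7C05A7
s_4 = Round(s_3, k_3) = 0xCB8DB3
s_5 = Round(s_4, k_4) = 0x5DC5E9
s_6 = Round(s_5, k_5) = 0x031CAF
s_7 = Round(s_6, k_6) = 0x6DB780
s_8 = Round(s_7, k_7) = 0x3AD0D1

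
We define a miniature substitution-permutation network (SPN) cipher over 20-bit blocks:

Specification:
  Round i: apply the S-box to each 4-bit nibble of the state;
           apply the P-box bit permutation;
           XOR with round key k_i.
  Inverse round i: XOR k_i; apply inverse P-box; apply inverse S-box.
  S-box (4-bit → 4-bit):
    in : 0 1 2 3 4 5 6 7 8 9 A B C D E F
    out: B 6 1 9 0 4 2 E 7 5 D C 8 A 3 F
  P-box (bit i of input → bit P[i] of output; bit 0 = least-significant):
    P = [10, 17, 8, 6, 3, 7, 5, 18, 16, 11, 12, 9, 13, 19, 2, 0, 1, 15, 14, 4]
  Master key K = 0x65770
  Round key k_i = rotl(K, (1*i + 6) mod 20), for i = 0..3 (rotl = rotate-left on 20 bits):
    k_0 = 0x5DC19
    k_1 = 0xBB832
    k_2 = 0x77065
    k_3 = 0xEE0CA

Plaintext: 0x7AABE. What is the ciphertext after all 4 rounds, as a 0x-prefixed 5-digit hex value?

0x21E09

s_0 = plaintext = 0x7AABE
s_1 = Round(s_0, k_0) = 0x22A2C
s_2 = Round(s_1, k_1) = 0xA8A78
s_3 = Round(s_2, k_2) = 0x807D3
s_4 = Round(s_3, k_3) = 0x21E09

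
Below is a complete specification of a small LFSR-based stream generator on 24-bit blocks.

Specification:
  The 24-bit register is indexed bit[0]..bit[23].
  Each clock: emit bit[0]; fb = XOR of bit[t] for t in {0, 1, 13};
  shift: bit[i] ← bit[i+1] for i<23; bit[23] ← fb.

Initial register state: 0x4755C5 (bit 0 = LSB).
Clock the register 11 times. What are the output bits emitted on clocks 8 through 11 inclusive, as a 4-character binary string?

reg_0 = 0x4755C5
clock 1: out=1, reg = 0xA3AAE2
clock 2: out=0, reg = 0x51D571
clock 3: out=1, reg = 0xA8EAB8
clock 4: out=0, reg = 0xD4755C
clock 5: out=0, reg = 0xEA3AAE
clock 6: out=0, reg = 0x751D57
clock 7: out=1, reg = 0x3A8EAB
clock 8: out=1, reg = 0x1D4755
clock 9: out=1, reg = 0x8EA3AA
clock 10: out=0, reg = 0x4751D5
clock 11: out=1, reg = 0xA3A8EA

1101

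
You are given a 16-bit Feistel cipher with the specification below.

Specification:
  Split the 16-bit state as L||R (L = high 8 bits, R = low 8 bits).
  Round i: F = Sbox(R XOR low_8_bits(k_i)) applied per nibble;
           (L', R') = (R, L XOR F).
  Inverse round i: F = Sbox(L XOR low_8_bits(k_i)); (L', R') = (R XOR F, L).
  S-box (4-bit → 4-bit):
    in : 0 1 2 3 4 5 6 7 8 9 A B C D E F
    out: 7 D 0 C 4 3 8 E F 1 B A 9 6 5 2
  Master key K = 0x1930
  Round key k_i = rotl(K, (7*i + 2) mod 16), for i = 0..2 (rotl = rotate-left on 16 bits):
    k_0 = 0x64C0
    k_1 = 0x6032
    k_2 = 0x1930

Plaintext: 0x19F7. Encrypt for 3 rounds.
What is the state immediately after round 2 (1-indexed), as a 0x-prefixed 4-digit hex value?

s_0 = plaintext = 0x19F7
s_1 = Round(s_0, k_0) = 0xF7D7
s_2 = Round(s_1, k_1) = 0xD7A4
s_3 = Round(s_2, k_2) = 0xA4C3

0xD7A4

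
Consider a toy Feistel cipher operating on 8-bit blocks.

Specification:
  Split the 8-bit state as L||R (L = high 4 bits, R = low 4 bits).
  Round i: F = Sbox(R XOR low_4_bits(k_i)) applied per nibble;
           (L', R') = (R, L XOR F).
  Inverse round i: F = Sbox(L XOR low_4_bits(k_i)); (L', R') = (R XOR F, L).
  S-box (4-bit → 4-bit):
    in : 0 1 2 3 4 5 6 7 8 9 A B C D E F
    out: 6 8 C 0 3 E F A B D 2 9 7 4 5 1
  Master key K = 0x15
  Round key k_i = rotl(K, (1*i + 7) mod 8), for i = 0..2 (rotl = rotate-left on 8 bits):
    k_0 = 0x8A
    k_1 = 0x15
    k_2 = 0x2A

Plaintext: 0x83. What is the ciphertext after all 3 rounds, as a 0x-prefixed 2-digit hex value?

s_0 = plaintext = 0x83
s_1 = Round(s_0, k_0) = 0x35
s_2 = Round(s_1, k_1) = 0x55
s_3 = Round(s_2, k_2) = 0x54

0x54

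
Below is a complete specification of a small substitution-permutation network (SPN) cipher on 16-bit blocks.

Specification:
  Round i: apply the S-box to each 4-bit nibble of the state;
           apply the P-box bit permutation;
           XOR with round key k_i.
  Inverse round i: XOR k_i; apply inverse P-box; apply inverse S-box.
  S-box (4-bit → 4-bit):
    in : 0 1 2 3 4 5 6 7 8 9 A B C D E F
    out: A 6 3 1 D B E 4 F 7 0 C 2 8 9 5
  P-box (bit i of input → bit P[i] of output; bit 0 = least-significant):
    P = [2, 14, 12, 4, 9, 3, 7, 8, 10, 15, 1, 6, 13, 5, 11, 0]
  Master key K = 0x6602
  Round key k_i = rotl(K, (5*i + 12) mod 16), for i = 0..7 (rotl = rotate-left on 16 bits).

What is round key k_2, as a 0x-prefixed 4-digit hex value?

0x8099

K = 0x6602
k_0 = rotl(K, (5*0+12) mod 16) = rotl(K, 12) = 0x2660
k_1 = rotl(K, (5*1+12) mod 16) = rotl(K, 1) = 0xCC04
k_2 = rotl(K, (5*2+12) mod 16) = rotl(K, 6) = 0x8099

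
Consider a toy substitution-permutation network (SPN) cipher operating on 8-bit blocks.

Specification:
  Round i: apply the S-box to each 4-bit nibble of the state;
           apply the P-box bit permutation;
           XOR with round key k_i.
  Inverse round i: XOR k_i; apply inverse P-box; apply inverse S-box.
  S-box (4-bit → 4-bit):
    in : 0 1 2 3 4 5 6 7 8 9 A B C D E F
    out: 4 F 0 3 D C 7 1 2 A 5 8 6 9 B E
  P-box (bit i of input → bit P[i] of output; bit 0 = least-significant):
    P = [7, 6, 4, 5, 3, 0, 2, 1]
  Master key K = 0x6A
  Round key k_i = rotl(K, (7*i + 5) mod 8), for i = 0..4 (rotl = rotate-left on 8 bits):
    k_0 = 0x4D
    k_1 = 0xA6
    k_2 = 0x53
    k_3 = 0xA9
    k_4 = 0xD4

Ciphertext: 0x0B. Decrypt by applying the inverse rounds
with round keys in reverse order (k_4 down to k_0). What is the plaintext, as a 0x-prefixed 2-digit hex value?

0x82

s_0 = ciphertext = 0x0B
s_1 = InvRound(s_0, k_4) = 0x16
s_2 = InvRound(s_1, k_3) = 0x14
s_3 = InvRound(s_2, k_2) = 0xF8
s_4 = InvRound(s_3, k_1) = 0x4C
s_5 = InvRound(s_4, k_0) = 0x82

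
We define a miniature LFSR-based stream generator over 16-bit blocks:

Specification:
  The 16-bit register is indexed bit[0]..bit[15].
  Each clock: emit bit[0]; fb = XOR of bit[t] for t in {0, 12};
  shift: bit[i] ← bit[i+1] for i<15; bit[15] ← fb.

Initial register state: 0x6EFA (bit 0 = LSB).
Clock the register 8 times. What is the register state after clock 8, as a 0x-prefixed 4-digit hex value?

0x3C6E

reg_0 = 0x6EFA
clock 1: out=0, reg = 0x377D
clock 2: out=1, reg = 0x1BBE
clock 3: out=0, reg = 0x8DDF
clock 4: out=1, reg = 0xC6EF
clock 5: out=1, reg = 0xE377
clock 6: out=1, reg = 0xF1BB
clock 7: out=1, reg = 0x78DD
clock 8: out=1, reg = 0x3C6E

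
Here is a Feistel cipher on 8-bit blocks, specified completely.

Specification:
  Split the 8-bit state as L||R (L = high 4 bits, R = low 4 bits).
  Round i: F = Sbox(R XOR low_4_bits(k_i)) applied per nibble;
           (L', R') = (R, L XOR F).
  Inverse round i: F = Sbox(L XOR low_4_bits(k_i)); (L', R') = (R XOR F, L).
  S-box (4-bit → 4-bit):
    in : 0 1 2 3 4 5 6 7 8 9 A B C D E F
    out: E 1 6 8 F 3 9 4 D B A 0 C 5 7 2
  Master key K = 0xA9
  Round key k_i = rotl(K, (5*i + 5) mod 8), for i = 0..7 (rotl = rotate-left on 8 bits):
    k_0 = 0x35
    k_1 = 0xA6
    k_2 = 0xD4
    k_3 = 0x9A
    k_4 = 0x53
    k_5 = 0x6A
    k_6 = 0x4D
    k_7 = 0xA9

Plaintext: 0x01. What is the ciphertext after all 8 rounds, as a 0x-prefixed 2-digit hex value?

s_0 = plaintext = 0x01
s_1 = Round(s_0, k_0) = 0x1F
s_2 = Round(s_1, k_1) = 0xFA
s_3 = Round(s_2, k_2) = 0xA8
s_4 = Round(s_3, k_3) = 0x8C
s_5 = Round(s_4, k_4) = 0xCA
s_6 = Round(s_5, k_5) = 0xA2
s_7 = Round(s_6, k_6) = 0x28
s_8 = Round(s_7, k_7) = 0x83

0x83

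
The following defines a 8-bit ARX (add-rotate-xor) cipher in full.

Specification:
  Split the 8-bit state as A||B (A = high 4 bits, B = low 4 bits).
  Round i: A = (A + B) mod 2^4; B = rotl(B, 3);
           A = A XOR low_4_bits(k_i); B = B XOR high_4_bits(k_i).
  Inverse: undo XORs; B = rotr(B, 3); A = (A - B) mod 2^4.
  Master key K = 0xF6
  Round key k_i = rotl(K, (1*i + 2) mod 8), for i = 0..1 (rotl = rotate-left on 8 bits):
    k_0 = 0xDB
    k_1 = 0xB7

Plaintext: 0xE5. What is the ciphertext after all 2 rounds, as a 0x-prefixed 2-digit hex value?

s_0 = plaintext = 0xE5
s_1 = Round(s_0, k_0) = 0x87
s_2 = Round(s_1, k_1) = 0x80

0x80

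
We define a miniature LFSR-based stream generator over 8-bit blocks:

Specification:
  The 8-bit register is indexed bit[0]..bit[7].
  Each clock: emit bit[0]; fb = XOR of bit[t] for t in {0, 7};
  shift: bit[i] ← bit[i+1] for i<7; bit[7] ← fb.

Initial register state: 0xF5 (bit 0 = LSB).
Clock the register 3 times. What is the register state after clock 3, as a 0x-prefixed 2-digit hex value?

reg_0 = 0xF5
clock 1: out=1, reg = 0x7A
clock 2: out=0, reg = 0x3D
clock 3: out=1, reg = 0x9E

0x9E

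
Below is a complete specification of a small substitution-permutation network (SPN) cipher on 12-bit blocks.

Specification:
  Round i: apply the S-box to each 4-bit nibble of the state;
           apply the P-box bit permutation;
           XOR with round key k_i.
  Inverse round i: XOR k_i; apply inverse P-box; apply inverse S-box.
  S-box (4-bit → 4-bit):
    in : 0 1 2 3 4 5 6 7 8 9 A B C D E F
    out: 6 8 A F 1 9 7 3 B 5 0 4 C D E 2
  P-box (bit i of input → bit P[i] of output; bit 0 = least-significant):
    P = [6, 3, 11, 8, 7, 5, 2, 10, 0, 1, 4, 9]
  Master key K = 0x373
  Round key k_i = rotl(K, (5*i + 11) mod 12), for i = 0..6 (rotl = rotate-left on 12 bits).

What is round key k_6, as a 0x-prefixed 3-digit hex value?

0xE66

K = 0x373
k_0 = rotl(K, (5*0+11) mod 12) = rotl(K, 11) = 0x9B9
k_1 = rotl(K, (5*1+11) mod 12) = rotl(K, 4) = 0x733
k_2 = rotl(K, (5*2+11) mod 12) = rotl(K, 9) = 0x66E
k_3 = rotl(K, (5*3+11) mod 12) = rotl(K, 2) = 0xDCC
k_4 = rotl(K, (5*4+11) mod 12) = rotl(K, 7) = 0x99B
k_5 = rotl(K, (5*5+11) mod 12) = rotl(K, 0) = 0x373
k_6 = rotl(K, (5*6+11) mod 12) = rotl(K, 5) = 0xE66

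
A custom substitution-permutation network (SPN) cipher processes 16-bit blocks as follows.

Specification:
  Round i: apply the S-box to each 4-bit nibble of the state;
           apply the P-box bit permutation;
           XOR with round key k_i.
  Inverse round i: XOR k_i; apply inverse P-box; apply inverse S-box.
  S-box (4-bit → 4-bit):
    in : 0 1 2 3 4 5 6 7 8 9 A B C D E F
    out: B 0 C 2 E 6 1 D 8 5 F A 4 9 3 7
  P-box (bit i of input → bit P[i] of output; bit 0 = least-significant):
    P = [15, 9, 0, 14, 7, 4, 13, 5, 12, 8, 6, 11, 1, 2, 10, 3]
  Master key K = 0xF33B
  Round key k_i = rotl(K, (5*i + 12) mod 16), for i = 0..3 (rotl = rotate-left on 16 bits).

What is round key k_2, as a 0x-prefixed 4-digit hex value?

0xCEFC

K = 0xF33B
k_0 = rotl(K, (5*0+12) mod 16) = rotl(K, 12) = 0xBF33
k_1 = rotl(K, (5*1+12) mod 16) = rotl(K, 1) = 0xE677
k_2 = rotl(K, (5*2+12) mod 16) = rotl(K, 6) = 0xCEFC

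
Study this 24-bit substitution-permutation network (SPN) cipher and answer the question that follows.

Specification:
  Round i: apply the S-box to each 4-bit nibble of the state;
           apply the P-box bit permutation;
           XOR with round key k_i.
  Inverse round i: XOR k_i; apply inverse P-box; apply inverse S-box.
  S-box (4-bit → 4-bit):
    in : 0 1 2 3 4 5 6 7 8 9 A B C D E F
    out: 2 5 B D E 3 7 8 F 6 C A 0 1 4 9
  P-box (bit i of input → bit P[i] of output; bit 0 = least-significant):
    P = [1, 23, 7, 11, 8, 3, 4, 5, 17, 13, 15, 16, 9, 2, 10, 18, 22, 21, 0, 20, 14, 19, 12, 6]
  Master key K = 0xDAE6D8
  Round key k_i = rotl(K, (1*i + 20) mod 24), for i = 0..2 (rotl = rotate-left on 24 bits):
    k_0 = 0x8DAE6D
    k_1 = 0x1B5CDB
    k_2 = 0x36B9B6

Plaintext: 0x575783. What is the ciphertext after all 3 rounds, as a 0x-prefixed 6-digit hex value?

s_0 = plaintext = 0x575783
s_1 = Round(s_0, k_0) = 0x94E5D3
s_2 = Round(s_1, k_1) = 0x216158
s_3 = Round(s_2, k_2) = 0xFC7679

0xFC7679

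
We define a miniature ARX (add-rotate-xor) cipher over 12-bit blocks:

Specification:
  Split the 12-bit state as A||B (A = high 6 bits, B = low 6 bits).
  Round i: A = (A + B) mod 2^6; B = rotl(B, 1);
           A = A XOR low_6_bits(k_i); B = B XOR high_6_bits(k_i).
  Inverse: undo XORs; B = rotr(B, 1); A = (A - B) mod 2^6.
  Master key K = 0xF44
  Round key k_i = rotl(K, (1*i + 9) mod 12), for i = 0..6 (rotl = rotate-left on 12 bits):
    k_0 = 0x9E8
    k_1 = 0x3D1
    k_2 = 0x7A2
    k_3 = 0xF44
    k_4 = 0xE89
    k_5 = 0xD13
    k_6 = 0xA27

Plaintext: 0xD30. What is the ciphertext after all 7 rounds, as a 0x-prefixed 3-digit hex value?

0x4C3

s_0 = plaintext = 0xD30
s_1 = Round(s_0, k_0) = 0x306
s_2 = Round(s_1, k_1) = 0x0C3
s_3 = Round(s_2, k_2) = 0x918
s_4 = Round(s_3, k_3) = 0xE0D
s_5 = Round(s_4, k_4) = 0x320
s_6 = Round(s_5, k_5) = 0xFF5
s_7 = Round(s_6, k_6) = 0x4C3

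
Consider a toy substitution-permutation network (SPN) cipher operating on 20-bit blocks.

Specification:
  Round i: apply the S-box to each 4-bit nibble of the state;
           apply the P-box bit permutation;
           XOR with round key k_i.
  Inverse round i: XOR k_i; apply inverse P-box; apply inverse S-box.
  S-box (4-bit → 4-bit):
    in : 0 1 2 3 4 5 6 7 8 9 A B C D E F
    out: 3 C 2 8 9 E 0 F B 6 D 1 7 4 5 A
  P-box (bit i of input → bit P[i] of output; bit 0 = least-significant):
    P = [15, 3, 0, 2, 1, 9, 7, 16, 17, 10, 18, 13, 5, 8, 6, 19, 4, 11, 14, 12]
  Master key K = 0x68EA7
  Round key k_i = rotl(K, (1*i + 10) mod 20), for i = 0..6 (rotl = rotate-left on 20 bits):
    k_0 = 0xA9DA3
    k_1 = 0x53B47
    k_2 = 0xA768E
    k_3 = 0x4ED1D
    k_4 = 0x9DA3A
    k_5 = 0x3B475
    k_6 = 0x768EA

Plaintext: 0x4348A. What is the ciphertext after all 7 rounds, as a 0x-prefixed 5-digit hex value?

0x66962

s_0 = plaintext = 0x4348A
s_1 = Round(s_0, k_0) = 0x12FB4
s_2 = Round(s_1, k_1) = 0x5CE41
s_3 = Round(s_2, k_2) = 0xD2FE9
s_4 = Round(s_3, k_3) = 0x48896
s_5 = Round(s_4, k_4) = 0x3ED8A
s_6 = Round(s_5, k_5) = 0x62612
s_7 = Round(s_6, k_6) = 0x66962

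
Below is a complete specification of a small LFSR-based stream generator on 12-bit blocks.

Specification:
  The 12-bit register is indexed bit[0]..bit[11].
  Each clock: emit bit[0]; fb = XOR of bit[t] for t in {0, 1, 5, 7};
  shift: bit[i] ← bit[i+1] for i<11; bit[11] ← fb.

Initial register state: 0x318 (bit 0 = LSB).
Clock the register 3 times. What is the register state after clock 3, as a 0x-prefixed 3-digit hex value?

0x463

reg_0 = 0x318
clock 1: out=0, reg = 0x18C
clock 2: out=0, reg = 0x8C6
clock 3: out=0, reg = 0x463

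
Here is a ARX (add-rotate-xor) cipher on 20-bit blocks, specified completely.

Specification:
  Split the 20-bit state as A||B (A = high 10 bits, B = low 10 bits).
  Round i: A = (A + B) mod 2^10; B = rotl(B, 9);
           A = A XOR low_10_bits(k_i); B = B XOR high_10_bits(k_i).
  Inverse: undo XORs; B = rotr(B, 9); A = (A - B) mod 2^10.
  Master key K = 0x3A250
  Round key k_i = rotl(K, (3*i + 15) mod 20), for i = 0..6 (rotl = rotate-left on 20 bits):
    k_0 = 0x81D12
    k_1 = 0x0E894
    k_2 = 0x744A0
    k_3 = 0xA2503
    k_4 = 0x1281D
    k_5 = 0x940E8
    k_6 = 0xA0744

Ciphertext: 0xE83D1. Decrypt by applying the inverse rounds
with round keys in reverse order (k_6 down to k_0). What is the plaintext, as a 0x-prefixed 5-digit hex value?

0x1CBBB

s_0 = ciphertext = 0xE83D1
s_1 = InvRound(s_0, k_6) = 0x912A0
s_2 = InvRound(s_1, k_5) = 0x331E0
s_3 = InvRound(s_2, k_4) = 0x5F754
s_4 = InvRound(s_3, k_3) = 0x313BA
s_5 = InvRound(s_4, k_2) = 0xE34D7
s_6 = InvRound(s_5, k_1) = 0x4FDDA
s_7 = InvRound(s_6, k_0) = 0x1CBBB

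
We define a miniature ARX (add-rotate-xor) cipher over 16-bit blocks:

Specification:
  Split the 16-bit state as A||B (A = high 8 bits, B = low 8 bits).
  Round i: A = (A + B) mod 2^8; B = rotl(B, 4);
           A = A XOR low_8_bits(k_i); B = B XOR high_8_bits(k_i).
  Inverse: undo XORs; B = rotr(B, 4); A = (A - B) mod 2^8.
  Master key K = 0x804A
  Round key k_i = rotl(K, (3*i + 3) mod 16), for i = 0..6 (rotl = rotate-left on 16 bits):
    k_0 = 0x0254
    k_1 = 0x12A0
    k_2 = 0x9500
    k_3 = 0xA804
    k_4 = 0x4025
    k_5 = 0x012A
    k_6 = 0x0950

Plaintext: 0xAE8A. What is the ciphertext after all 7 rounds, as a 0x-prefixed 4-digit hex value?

s_0 = plaintext = 0xAE8A
s_1 = Round(s_0, k_0) = 0x6CAA
s_2 = Round(s_1, k_1) = 0xB6B8
s_3 = Round(s_2, k_2) = 0x6E1E
s_4 = Round(s_3, k_3) = 0x8849
s_5 = Round(s_4, k_4) = 0xF4D4
s_6 = Round(s_5, k_5) = 0xE24C
s_7 = Round(s_6, k_6) = 0x7ECD

0x7ECD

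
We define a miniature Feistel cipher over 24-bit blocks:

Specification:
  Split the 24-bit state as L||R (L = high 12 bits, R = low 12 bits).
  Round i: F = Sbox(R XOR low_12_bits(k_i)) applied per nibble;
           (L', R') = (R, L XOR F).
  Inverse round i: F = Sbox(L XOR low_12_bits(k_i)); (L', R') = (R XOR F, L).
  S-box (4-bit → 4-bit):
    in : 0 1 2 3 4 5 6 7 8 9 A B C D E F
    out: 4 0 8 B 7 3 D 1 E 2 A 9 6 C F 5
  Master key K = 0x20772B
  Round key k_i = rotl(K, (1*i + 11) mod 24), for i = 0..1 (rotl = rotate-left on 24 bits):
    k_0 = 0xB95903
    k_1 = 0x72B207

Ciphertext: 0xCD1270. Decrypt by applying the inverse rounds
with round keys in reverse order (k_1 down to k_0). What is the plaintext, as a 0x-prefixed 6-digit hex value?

0xB4EDBD

s_0 = ciphertext = 0xCD1270
s_1 = InvRound(s_0, k_1) = 0xDBDCD1
s_2 = InvRound(s_1, k_0) = 0xB4EDBD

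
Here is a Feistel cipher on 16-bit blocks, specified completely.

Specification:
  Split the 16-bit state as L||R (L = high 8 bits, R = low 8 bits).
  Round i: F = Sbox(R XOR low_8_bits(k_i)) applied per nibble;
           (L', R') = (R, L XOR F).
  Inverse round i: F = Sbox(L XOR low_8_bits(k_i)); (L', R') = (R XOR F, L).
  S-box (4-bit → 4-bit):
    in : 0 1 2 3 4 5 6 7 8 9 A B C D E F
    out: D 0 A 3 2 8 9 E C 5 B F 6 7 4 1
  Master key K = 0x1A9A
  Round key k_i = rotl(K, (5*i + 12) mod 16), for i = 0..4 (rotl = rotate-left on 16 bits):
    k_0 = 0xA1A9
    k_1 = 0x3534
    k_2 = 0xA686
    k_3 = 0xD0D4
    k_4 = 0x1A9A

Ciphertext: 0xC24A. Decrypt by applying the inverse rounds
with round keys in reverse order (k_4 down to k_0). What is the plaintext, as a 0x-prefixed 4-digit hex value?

0xEEB1

s_0 = ciphertext = 0xC24A
s_1 = InvRound(s_0, k_4) = 0xC6C2
s_2 = InvRound(s_1, k_3) = 0xC8C6
s_3 = InvRound(s_2, k_2) = 0xE2C8
s_4 = InvRound(s_3, k_1) = 0xB1E2
s_5 = InvRound(s_4, k_0) = 0xEEB1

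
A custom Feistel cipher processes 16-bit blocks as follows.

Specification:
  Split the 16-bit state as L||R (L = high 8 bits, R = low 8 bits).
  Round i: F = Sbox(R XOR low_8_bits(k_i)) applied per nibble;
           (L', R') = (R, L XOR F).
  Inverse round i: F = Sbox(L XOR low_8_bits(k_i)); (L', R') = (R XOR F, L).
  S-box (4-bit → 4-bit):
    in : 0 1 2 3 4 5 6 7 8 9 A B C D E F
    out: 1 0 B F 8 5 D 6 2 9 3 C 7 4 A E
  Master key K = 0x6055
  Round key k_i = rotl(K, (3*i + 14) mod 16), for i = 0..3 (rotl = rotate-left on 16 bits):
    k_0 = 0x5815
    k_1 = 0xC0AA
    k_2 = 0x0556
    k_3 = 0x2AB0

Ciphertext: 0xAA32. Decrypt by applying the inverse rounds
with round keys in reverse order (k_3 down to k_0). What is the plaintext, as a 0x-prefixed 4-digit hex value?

0xA57C

s_0 = ciphertext = 0xAA32
s_1 = InvRound(s_0, k_3) = 0x31AA
s_2 = InvRound(s_1, k_2) = 0x7C31
s_3 = InvRound(s_2, k_1) = 0x7C7C
s_4 = InvRound(s_3, k_0) = 0xA57C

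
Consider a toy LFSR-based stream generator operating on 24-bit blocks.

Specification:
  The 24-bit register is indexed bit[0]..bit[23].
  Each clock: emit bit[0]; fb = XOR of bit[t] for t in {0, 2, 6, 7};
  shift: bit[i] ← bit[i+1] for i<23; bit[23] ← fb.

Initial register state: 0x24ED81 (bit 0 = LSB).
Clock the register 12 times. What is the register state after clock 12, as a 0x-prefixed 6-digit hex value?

reg_0 = 0x24ED81
clock 1: out=1, reg = 0x1276C0
clock 2: out=0, reg = 0x093B60
clock 3: out=0, reg = 0x849DB0
clock 4: out=0, reg = 0xC24ED8
clock 5: out=0, reg = 0x61276C
clock 6: out=0, reg = 0x3093B6
clock 7: out=0, reg = 0x1849DB
clock 8: out=1, reg = 0x8C24ED
clock 9: out=1, reg = 0x461276
clock 10: out=0, reg = 0x23093B
clock 11: out=1, reg = 0x91849D
clock 12: out=1, reg = 0xC8C24E

0xC8C24E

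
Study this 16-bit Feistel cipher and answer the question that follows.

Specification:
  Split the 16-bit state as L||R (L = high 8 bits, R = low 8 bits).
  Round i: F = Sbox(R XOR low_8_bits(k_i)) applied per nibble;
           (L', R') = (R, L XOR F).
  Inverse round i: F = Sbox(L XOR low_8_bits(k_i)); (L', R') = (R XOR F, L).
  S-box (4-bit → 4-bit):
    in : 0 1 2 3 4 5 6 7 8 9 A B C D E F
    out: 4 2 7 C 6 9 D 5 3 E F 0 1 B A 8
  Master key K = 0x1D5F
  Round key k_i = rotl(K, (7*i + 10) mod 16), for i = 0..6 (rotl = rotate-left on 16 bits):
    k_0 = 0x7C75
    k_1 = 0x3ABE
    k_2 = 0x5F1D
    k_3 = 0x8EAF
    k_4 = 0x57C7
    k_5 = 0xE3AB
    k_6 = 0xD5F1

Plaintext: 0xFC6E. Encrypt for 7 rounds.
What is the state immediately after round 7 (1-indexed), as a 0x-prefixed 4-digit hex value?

s_0 = plaintext = 0xFC6E
s_1 = Round(s_0, k_0) = 0x6EDC
s_2 = Round(s_1, k_1) = 0xDCB9
s_3 = Round(s_2, k_2) = 0xB92A
s_4 = Round(s_3, k_3) = 0x2A80
s_5 = Round(s_4, k_4) = 0x804F
s_6 = Round(s_5, k_5) = 0x4F26
s_7 = Round(s_6, k_6) = 0x26FA

0x26FA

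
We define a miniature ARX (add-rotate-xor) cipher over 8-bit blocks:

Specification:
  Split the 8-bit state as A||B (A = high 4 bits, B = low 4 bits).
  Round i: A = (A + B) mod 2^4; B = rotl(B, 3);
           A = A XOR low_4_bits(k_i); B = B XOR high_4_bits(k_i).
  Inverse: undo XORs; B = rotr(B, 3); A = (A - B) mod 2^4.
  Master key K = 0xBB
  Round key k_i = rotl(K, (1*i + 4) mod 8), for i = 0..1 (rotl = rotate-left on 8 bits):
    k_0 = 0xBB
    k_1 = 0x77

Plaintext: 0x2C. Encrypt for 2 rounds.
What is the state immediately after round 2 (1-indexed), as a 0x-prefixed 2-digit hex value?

s_0 = plaintext = 0x2C
s_1 = Round(s_0, k_0) = 0x5D
s_2 = Round(s_1, k_1) = 0x59

0x59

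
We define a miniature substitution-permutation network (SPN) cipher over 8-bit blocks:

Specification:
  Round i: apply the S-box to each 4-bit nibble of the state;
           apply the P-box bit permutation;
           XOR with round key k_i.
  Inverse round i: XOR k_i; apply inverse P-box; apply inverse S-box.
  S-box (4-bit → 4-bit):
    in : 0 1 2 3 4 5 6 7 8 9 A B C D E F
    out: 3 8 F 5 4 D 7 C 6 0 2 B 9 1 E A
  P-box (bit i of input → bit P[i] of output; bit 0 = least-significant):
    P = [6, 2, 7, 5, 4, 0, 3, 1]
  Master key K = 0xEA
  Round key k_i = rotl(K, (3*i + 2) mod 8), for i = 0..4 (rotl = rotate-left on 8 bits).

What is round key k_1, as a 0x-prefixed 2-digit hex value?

0x5D

K = 0xEA
k_0 = rotl(K, (3*0+2) mod 8) = rotl(K, 2) = 0xAB
k_1 = rotl(K, (3*1+2) mod 8) = rotl(K, 5) = 0x5D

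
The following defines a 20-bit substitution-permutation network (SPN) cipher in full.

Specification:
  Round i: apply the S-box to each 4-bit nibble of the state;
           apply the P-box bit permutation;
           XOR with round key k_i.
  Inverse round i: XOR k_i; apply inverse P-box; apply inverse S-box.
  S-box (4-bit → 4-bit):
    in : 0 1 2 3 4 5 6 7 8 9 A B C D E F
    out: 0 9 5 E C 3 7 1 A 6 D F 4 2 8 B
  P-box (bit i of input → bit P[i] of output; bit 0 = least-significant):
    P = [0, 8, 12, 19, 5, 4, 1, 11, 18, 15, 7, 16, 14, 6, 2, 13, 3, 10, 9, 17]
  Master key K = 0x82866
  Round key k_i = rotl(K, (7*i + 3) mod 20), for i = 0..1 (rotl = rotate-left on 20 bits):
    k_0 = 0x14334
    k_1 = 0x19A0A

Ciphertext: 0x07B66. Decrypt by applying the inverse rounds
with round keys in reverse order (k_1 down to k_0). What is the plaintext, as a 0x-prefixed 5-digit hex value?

0xAF5E6

s_0 = ciphertext = 0x07B66
s_1 = InvRound(s_0, k_1) = 0x7B87D
s_2 = InvRound(s_1, k_0) = 0xAF5E6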